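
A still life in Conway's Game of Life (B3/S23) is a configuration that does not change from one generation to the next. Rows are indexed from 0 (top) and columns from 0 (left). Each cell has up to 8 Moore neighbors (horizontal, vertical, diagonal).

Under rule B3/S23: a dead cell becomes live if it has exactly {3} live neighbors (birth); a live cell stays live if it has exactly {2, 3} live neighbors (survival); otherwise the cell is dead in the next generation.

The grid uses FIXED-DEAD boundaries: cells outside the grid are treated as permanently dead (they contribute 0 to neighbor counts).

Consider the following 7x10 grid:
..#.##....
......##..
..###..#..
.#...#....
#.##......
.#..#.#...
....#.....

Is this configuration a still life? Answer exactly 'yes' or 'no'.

Compute generation 1 and compare to generation 0 (given above):
Generation 1:
.....##...
..#...##..
..####.#..
.#........
#.####....
.##.##....
.....#....
Cell (0,2) differs: gen0=1 vs gen1=0 -> NOT a still life.

Answer: no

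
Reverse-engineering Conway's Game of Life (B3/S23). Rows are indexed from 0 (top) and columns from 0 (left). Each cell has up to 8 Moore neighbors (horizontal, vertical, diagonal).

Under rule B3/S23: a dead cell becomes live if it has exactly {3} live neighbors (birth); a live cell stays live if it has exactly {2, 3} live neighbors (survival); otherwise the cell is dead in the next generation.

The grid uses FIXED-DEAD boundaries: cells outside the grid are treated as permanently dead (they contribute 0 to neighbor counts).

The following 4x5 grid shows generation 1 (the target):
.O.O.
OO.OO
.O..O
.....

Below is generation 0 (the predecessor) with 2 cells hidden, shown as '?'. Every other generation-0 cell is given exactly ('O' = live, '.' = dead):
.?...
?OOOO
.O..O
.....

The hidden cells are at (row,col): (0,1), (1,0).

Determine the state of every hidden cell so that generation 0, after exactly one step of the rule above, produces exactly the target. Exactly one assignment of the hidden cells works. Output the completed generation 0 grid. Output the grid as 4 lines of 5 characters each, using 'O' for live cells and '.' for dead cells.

Answer: .O...
.OOOO
.O..O
.....

Derivation:
Hidden generation-0 cells (in order): (0,1), (1,0).
A hidden cell only influences target cells in its own 3x3 neighborhood. Try each of the 2^2 = 4 assignments, step the completed generation 0 forward once under B3/S23, and compare with the target:
  (0,1)=. (1,0)=. -> step gives (0,1)='.' but target has 'O' -> reject
  (0,1)=. (1,0)=O -> step gives (0,2)='O' but target has '.' -> reject
  (0,1)=O (1,0)=. -> step reproduces the target at every cell -> ACCEPT
  (0,1)=O (1,0)=O -> step gives (0,0)='O' but target has '.' -> reject
Unique solution: (0,1)=live, (1,0)=dead.
Check: live-neighbor counts of every cell in the completed generation 0:
22432
33432
22442
11111
Applying B3/S23 to generation 0 with these counts gives:
.O.O.
OO.OO
.O..O
.....
which matches the target exactly.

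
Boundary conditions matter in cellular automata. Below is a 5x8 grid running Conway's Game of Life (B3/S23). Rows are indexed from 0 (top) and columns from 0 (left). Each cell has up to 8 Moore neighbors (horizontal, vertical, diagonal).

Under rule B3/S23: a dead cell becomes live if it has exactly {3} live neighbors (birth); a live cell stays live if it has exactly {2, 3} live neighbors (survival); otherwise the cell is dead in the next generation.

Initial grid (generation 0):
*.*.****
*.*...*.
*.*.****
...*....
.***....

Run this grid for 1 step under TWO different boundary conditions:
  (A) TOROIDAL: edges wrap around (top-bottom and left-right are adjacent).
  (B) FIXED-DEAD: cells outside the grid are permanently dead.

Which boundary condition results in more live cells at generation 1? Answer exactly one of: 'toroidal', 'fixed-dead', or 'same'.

Under TOROIDAL boundary, generation 1:
*...***.
..*.....
*.*.***.
*....***
**...***
Population = 19

Under FIXED-DEAD boundary, generation 1:
...*.***
*.*.....
..*.****
.....**.
..**....
Population = 15

Comparison: toroidal=19, fixed-dead=15 -> toroidal

Answer: toroidal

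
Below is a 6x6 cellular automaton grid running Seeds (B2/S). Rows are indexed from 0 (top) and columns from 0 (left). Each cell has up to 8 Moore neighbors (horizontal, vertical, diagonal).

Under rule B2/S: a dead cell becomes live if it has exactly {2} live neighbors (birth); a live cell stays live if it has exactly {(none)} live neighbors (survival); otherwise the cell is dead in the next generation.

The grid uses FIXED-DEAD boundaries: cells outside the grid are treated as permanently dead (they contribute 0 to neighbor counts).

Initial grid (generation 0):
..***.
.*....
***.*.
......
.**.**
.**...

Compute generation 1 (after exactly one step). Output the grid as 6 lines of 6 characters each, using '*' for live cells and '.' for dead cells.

Simulating step by step:
Generation 0 (given above): 14 live cells
Generation 1: 7 live cells
(generation 1 grid is the final answer)

Answer: .*....
.....*
...*..
......
*.....
*...**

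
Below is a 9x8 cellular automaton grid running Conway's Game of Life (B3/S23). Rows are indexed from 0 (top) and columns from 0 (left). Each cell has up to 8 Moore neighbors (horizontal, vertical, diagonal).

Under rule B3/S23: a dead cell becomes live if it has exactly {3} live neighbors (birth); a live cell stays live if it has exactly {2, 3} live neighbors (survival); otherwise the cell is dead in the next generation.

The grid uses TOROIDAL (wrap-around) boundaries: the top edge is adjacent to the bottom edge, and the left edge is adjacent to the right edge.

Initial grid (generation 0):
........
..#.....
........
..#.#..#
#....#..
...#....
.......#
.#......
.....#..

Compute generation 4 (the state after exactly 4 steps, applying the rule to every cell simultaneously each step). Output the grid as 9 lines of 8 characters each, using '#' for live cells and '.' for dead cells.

Answer: ........
........
........
........
........
........
........
........
........

Derivation:
Simulating step by step:
Generation 0 (given above): 10 live cells
Generation 1: 3 live cells
........
........
...#....
........
...##...
........
........
........
........
Generation 2: 2 live cells
........
........
........
...##...
........
........
........
........
........
Generation 3: 0 live cells
........
........
........
........
........
........
........
........
........
Generation 4: 0 live cells
(generation 4 grid is the final answer)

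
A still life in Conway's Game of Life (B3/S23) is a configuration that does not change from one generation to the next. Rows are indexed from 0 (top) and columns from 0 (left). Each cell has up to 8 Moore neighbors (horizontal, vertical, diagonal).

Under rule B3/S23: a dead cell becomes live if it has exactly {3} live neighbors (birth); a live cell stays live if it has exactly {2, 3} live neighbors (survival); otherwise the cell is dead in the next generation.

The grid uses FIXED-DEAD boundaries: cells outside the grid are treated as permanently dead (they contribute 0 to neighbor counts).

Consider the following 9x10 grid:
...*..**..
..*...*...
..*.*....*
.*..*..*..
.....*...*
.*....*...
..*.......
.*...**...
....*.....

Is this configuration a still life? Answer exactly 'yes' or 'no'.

Answer: no

Derivation:
Compute generation 1 and compare to generation 0 (given above):
Generation 1:
......**..
..*..***..
.**..*....
...***..*.
.....**...
..........
.**..**...
.....*....
.....*....
Cell (0,3) differs: gen0=1 vs gen1=0 -> NOT a still life.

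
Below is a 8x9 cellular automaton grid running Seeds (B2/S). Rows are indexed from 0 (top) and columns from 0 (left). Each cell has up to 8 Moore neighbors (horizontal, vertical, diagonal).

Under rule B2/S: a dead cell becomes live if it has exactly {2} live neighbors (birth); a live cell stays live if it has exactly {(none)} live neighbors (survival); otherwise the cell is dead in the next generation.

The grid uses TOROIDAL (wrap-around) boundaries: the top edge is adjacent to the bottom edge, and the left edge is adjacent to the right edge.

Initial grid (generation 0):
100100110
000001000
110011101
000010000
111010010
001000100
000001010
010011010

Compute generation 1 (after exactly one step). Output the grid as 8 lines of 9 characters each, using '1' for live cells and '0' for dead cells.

Simulating step by step:
Generation 0 (given above): 25 live cells
Generation 1: 17 live cells
(generation 1 grid is the final answer)

Answer: 011000000
001100000
000100010
000000000
000000101
100010000
011100001
101100000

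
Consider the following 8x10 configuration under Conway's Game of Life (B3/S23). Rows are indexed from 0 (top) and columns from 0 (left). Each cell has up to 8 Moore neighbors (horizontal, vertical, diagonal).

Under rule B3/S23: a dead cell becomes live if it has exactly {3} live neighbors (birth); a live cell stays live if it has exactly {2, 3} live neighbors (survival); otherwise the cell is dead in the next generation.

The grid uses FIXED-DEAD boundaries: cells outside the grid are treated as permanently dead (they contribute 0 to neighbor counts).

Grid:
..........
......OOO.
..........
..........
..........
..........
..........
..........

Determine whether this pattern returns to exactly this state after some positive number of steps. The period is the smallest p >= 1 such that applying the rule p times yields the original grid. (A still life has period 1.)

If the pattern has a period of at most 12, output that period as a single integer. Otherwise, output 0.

Simulating and comparing each generation to the original:
Gen 0 (original, given above): 3 live cells
Gen 1: 3 live cells, differs from original
Gen 2: 3 live cells, MATCHES original -> period = 2

Answer: 2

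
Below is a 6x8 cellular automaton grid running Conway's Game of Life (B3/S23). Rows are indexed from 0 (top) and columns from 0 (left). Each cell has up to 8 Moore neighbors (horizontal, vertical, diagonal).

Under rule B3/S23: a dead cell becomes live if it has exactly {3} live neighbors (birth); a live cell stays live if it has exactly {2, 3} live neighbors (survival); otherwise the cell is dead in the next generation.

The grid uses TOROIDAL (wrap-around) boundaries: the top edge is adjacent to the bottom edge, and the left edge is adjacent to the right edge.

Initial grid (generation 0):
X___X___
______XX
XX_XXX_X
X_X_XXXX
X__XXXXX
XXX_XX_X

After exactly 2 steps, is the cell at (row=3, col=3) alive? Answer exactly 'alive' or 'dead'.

Answer: alive

Derivation:
Simulating step by step:
Generation 0 (given above): 28 live cells
Generation 1: 10 live cells
___XX___
_X_X__X_
_XXX____
__X_____
________
__X_____
Generation 2: 9 live cells
___XX___
_X______
_X_X____
_XXX____
________
___X____

Cell (3,3) at generation 2: 1 -> alive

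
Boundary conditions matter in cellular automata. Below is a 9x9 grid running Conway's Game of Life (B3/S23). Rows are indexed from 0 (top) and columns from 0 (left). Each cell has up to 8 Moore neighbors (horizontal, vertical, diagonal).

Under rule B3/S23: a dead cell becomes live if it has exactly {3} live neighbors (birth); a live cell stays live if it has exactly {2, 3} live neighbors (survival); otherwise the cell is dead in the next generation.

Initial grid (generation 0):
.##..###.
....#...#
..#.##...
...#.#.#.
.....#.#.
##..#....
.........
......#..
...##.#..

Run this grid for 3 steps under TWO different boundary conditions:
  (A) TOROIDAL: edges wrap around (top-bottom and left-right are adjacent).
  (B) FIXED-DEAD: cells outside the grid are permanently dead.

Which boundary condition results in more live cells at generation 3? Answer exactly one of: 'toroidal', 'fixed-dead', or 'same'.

Answer: toroidal

Derivation:
Under TOROIDAL boundary, generation 3:
.#.....#.
.#.....#.
.#.#.##..
...#.##..
.........
.........
.........
..#......
..#....#.
Population = 14

Under FIXED-DEAD boundary, generation 3:
.....###.
...##..#.
...#.##..
...#.##..
.........
.........
.........
.........
.........
Population = 12

Comparison: toroidal=14, fixed-dead=12 -> toroidal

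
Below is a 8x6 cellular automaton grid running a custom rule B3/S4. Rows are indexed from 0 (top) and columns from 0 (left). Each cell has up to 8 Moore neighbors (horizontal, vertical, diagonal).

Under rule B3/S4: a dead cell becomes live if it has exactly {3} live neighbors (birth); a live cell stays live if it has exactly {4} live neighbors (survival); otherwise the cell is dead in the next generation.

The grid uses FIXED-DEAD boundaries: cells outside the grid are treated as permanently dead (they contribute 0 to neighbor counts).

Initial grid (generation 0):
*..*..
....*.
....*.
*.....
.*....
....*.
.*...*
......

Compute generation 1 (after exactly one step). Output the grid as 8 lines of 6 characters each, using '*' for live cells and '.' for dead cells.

Simulating step by step:
Generation 0 (given above): 9 live cells
Generation 1: 1 live cells
(generation 1 grid is the final answer)

Answer: ......
...*..
......
......
......
......
......
......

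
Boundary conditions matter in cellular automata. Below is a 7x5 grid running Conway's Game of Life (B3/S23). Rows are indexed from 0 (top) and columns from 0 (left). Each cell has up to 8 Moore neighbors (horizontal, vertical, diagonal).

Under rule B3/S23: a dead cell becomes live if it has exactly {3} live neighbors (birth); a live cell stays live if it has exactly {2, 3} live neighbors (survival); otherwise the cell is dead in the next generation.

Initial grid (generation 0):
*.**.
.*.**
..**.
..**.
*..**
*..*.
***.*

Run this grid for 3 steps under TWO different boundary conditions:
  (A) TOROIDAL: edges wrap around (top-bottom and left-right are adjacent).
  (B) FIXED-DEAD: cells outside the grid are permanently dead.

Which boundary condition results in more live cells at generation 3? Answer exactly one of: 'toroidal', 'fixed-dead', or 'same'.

Under TOROIDAL boundary, generation 3:
.....
***..
.....
.....
***..
.....
.....
Population = 6

Under FIXED-DEAD boundary, generation 3:
*****
....*
...*.
.....
.....
.....
***..
Population = 10

Comparison: toroidal=6, fixed-dead=10 -> fixed-dead

Answer: fixed-dead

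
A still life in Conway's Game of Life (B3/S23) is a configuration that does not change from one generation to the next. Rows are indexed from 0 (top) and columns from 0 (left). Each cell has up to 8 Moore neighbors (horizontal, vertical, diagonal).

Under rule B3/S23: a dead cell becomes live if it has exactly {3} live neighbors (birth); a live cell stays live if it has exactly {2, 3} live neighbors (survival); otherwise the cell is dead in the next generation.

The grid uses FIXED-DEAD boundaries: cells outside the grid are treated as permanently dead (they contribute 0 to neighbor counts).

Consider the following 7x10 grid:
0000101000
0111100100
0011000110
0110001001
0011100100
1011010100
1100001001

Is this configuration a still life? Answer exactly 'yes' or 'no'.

Compute generation 1 and compare to generation 0 (given above):
Generation 1:
0010110000
0100111110
0000101110
0100101000
0000110110
1000010110
1110001000
Cell (0,2) differs: gen0=0 vs gen1=1 -> NOT a still life.

Answer: no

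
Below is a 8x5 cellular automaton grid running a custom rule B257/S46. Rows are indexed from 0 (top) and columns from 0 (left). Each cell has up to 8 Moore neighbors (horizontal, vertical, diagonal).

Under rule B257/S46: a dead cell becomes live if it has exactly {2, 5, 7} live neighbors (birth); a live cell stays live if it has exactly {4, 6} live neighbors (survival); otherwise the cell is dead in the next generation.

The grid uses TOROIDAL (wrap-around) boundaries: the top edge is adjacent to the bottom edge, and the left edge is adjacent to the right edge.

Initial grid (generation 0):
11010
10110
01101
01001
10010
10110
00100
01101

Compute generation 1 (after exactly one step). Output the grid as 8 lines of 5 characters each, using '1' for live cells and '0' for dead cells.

Answer: 10011
10011
11110
10000
00001
00000
01110
01100

Derivation:
Simulating step by step:
Generation 0 (given above): 20 live cells
Generation 1: 17 live cells
(generation 1 grid is the final answer)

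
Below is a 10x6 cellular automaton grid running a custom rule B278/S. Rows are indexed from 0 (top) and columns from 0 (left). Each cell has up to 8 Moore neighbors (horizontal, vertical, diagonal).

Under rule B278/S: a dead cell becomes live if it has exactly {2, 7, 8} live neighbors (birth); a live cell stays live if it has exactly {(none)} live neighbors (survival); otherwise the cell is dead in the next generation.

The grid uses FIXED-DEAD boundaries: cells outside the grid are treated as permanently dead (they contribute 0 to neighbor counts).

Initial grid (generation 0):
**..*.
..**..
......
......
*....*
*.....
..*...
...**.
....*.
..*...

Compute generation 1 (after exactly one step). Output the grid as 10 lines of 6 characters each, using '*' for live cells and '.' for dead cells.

Answer: ......
*...*.
..**..
......
.*....
......
.*..*.
..*..*
..*..*
...*..

Derivation:
Simulating step by step:
Generation 0 (given above): 13 live cells
Generation 1: 12 live cells
(generation 1 grid is the final answer)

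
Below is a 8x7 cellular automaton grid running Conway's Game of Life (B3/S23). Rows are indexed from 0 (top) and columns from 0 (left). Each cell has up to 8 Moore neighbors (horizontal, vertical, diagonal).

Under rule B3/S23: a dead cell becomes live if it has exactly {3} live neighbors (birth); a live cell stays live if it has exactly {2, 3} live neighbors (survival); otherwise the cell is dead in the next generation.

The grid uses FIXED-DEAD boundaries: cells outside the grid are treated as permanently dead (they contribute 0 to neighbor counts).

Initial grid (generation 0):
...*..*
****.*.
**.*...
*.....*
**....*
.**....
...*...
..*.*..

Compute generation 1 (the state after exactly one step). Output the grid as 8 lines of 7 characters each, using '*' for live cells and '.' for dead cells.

Answer: .*.**..
*..*...
...**..
..*....
*.*....
***....
.*.*...
...*...

Derivation:
Simulating step by step:
Generation 0 (given above): 20 live cells
Generation 1: 16 live cells
(generation 1 grid is the final answer)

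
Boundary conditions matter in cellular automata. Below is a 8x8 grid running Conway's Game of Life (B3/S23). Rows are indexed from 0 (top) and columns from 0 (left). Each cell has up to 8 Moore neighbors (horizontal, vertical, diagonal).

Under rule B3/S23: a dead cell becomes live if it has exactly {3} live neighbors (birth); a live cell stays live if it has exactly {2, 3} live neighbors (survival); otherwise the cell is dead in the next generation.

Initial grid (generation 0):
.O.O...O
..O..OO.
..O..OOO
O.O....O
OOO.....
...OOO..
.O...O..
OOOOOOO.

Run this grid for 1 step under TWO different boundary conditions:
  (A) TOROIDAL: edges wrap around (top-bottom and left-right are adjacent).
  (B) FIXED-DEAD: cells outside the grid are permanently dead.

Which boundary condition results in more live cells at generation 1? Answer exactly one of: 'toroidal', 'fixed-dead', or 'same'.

Under TOROIDAL boundary, generation 1:
.......O
OOOOOO..
O.OO.O..
..OO....
O.O.O..O
O..OOO..
OO......
...O.OOO
Population = 27

Under FIXED-DEAD boundary, generation 1:
..O...O.
.OOOOO..
..OO.O.O
O.OO...O
O.O.O...
O..OOO..
OO......
OOOOOOO.
Population = 31

Comparison: toroidal=27, fixed-dead=31 -> fixed-dead

Answer: fixed-dead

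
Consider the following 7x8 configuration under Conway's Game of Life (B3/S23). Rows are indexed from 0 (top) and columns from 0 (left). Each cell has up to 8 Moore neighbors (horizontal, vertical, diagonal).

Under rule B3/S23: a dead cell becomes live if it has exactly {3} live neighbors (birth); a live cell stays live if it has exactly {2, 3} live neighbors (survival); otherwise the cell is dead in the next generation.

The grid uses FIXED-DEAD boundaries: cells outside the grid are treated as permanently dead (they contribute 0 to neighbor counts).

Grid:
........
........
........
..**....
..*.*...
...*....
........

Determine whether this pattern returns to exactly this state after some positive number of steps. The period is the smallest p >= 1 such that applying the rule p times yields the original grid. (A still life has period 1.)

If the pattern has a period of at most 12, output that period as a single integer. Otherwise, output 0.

Simulating and comparing each generation to the original:
Gen 0 (original, given above): 5 live cells
Gen 1: 5 live cells, MATCHES original -> period = 1

Answer: 1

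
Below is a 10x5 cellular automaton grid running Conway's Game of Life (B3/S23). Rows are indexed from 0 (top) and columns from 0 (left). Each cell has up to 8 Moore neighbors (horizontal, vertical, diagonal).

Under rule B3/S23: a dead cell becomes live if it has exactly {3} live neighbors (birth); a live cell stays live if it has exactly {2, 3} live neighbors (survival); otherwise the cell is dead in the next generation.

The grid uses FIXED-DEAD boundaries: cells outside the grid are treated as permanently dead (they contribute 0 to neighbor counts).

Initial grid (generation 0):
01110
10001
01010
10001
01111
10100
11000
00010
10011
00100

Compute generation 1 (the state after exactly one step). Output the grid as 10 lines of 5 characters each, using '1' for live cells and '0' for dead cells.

Simulating step by step:
Generation 0 (given above): 22 live cells
Generation 1: 27 live cells
(generation 1 grid is the final answer)

Answer: 01110
10001
11011
10001
10101
10000
11100
11111
00111
00010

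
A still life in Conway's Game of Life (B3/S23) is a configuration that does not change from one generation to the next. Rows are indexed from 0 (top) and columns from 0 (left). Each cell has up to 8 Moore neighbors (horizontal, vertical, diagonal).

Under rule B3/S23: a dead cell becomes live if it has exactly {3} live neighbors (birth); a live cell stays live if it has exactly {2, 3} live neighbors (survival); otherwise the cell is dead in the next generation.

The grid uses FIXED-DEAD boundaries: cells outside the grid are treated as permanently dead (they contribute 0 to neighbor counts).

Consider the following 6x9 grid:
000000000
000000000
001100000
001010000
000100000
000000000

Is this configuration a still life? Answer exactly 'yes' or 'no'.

Answer: yes

Derivation:
Compute generation 1 and compare to generation 0 (given above):
Generation 1:
000000000
000000000
001100000
001010000
000100000
000000000
The grids are IDENTICAL -> still life.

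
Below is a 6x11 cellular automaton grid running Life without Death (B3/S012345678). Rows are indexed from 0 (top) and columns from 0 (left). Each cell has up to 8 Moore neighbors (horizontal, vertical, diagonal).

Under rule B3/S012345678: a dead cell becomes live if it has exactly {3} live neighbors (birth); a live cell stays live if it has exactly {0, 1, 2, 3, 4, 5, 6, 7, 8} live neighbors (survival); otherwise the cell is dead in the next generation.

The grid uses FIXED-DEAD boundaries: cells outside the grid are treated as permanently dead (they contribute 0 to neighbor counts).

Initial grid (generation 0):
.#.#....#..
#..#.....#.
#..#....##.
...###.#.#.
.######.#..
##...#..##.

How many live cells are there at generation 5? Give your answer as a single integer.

Simulating step by step:
Generation 0 (given above): 27 live cells
Generation 1: 37 live cells
.###....#..
##.##....#.
#.##....###
.#.###.#.#.
#######.#..
##.#.#####.
Generation 2: 42 live cells
#####...#..
##.##....##
#.##.#..###
.#.###.#.##
#######.#..
##.#.#####.
Generation 3: 46 live cells
#####...##.
##.###...##
#.##.##.###
.#.###.#.##
#######.#.#
##.#.#####.
Generation 4: 51 live cells
######..###
##.#####.##
#.##.######
.#.###.#.##
#######.#.#
##.#.#####.
Generation 5: 52 live cells
######.####
##.#####.##
#.##.######
.#.###.#.##
#######.#.#
##.#.#####.
Population at generation 5: 52

Answer: 52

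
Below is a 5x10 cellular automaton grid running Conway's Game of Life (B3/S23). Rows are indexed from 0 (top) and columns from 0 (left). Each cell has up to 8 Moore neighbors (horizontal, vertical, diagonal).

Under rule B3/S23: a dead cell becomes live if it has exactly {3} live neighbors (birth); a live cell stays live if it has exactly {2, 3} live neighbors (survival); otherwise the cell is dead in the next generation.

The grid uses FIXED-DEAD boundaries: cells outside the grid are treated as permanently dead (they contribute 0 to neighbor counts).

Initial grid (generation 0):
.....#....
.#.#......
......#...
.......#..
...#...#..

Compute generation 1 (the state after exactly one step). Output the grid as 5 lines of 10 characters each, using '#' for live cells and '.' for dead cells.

Simulating step by step:
Generation 0 (given above): 7 live cells
Generation 1: 2 live cells
(generation 1 grid is the final answer)

Answer: ..........
..........
..........
......##..
..........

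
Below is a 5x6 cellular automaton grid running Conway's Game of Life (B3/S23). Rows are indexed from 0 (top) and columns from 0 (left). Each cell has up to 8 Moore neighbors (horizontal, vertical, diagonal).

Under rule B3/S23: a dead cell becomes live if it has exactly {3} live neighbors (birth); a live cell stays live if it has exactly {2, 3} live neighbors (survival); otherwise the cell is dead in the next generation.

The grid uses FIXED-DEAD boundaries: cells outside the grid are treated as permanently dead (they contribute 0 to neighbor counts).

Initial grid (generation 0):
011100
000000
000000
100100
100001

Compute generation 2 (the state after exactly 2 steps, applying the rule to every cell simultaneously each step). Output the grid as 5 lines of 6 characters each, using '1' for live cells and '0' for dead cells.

Answer: 000000
000000
000000
000000
000000

Derivation:
Simulating step by step:
Generation 0 (given above): 7 live cells
Generation 1: 2 live cells
001000
001000
000000
000000
000000
Generation 2: 0 live cells
(generation 2 grid is the final answer)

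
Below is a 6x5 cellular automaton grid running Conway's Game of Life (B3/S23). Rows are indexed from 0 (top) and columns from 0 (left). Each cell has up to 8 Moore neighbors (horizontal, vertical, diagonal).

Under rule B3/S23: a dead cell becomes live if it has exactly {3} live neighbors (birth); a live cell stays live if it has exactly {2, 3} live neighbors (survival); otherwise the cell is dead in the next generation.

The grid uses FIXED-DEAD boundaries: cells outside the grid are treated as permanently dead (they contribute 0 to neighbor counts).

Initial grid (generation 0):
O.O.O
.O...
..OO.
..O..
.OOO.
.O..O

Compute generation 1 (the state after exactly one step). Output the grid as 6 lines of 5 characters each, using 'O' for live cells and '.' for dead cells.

Answer: .O...
.O...
.OOO.
.....
.O.O.
.O.O.

Derivation:
Simulating step by step:
Generation 0 (given above): 12 live cells
Generation 1: 9 live cells
(generation 1 grid is the final answer)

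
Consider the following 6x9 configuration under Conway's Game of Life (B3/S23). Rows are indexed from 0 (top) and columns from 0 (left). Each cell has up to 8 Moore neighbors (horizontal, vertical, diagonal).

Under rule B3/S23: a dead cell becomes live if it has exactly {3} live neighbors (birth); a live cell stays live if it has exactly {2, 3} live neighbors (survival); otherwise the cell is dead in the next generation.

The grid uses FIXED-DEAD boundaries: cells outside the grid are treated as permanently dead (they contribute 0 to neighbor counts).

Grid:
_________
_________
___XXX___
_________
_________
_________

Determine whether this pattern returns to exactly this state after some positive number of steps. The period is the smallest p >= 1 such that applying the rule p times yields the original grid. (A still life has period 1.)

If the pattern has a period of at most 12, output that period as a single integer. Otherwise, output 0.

Simulating and comparing each generation to the original:
Gen 0 (original, given above): 3 live cells
Gen 1: 3 live cells, differs from original
Gen 2: 3 live cells, MATCHES original -> period = 2

Answer: 2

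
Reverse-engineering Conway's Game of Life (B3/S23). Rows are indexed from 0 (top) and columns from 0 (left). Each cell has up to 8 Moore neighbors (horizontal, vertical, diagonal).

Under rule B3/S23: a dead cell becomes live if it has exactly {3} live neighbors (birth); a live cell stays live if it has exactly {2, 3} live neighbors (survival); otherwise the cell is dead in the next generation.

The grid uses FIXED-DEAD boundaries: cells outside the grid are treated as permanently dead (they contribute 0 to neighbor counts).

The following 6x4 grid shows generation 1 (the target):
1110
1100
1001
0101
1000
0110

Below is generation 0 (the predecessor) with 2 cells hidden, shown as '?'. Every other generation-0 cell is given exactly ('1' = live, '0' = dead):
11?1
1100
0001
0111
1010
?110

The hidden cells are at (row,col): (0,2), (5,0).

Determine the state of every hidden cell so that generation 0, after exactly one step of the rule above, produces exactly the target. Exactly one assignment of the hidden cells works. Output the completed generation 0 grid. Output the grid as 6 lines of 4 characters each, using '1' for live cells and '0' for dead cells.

Answer: 1101
1100
0001
0111
1010
0110

Derivation:
Hidden generation-0 cells (in order): (0,2), (5,0).
A hidden cell only influences target cells in its own 3x3 neighborhood. Try each of the 2^2 = 4 assignments, step the completed generation 0 forward once under B3/S23, and compare with the target:
  (0,2)=0 (5,0)=0 -> step reproduces the target at every cell -> ACCEPT
  (0,2)=0 (5,0)=1 -> step gives (5,0)='1' but target has '0' -> reject
  (0,2)=1 (5,0)=0 -> step gives (0,1)='0' but target has '1' -> reject
  (0,2)=1 (5,0)=1 -> step gives (0,1)='0' but target has '1' -> reject
Unique solution: (0,2)=dead, (5,0)=dead.
Check: live-neighbor counts of every cell in the completed generation 0:
3330
3342
3452
2343
2654
2322
Applying B3/S23 to generation 0 with these counts gives:
1110
1100
1001
0101
1000
0110
which matches the target exactly.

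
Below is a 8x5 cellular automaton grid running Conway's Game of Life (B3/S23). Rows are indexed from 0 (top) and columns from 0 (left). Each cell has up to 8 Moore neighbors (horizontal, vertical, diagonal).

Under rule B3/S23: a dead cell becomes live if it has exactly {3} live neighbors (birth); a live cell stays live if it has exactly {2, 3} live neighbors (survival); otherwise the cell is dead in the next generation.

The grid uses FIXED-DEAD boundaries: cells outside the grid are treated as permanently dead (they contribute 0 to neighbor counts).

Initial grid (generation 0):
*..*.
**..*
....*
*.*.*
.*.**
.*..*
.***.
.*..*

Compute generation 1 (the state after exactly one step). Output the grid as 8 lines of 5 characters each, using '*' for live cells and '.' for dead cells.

Simulating step by step:
Generation 0 (given above): 19 live cells
Generation 1: 23 live cells
(generation 1 grid is the final answer)

Answer: **...
**.**
*...*
.**.*
**..*
**..*
**.**
.*.*.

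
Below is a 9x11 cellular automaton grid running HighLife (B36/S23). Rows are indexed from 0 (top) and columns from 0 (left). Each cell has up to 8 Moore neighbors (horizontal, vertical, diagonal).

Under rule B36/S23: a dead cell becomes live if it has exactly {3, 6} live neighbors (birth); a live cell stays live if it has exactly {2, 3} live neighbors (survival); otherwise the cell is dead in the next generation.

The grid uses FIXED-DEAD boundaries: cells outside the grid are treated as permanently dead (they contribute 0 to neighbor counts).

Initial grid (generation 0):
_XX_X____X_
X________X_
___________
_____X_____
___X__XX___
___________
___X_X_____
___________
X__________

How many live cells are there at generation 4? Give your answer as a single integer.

Simulating step by step:
Generation 0 (given above): 13 live cells
Generation 1: 6 live cells
_X_________
_X_________
___________
______X____
______X____
____X_X____
___________
___________
___________
Generation 2: 3 live cells
___________
___________
___________
___________
______XX___
_____X_____
___________
___________
___________
Generation 3: 2 live cells
___________
___________
___________
___________
______X____
______X____
___________
___________
___________
Generation 4: 0 live cells
___________
___________
___________
___________
___________
___________
___________
___________
___________
Population at generation 4: 0

Answer: 0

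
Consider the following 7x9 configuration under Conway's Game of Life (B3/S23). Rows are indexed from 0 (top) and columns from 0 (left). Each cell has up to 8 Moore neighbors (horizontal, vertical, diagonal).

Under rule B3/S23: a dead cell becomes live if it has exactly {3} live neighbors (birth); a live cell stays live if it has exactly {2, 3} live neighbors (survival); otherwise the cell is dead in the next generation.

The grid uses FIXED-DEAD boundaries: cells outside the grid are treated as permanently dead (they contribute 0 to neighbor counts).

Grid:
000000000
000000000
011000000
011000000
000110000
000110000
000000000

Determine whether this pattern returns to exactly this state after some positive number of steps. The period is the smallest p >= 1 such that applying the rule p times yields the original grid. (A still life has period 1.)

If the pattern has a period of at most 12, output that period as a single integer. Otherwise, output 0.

Simulating and comparing each generation to the original:
Gen 0 (original, given above): 8 live cells
Gen 1: 6 live cells, differs from original
Gen 2: 8 live cells, MATCHES original -> period = 2

Answer: 2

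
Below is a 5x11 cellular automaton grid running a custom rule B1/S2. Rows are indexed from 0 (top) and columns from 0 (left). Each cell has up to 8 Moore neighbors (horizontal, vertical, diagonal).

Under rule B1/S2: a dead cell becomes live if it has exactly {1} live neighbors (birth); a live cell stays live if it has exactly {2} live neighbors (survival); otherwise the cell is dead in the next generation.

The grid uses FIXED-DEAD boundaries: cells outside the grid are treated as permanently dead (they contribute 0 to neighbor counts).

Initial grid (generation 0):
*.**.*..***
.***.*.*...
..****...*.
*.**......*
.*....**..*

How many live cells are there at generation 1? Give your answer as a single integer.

Simulating step by step:
Generation 0 (given above): 25 live cells
Generation 1: 9 live cells
........**.
...........
.....*.*...
..........*
.*..**..*..
Population at generation 1: 9

Answer: 9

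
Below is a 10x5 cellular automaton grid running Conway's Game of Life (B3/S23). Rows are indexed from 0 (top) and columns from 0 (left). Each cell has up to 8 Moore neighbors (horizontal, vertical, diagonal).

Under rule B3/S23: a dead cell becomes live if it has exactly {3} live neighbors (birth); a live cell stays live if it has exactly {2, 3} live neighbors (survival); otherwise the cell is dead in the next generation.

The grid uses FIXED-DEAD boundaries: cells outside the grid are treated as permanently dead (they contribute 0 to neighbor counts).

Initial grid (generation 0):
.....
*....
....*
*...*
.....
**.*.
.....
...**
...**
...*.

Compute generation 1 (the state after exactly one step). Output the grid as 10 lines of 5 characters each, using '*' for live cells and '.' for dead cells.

Simulating step by step:
Generation 0 (given above): 12 live cells
Generation 1: 10 live cells
(generation 1 grid is the final answer)

Answer: .....
.....
.....
.....
**...
.....
..***
...**
..*..
...**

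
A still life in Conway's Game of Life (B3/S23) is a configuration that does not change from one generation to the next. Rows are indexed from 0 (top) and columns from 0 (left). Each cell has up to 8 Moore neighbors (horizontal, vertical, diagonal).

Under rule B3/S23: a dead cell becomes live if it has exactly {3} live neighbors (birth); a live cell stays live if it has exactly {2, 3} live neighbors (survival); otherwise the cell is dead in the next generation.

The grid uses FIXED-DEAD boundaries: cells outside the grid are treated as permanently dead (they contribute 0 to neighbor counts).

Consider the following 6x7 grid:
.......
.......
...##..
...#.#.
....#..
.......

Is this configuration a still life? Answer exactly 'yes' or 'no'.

Compute generation 1 and compare to generation 0 (given above):
Generation 1:
.......
.......
...##..
...#.#.
....#..
.......
The grids are IDENTICAL -> still life.

Answer: yes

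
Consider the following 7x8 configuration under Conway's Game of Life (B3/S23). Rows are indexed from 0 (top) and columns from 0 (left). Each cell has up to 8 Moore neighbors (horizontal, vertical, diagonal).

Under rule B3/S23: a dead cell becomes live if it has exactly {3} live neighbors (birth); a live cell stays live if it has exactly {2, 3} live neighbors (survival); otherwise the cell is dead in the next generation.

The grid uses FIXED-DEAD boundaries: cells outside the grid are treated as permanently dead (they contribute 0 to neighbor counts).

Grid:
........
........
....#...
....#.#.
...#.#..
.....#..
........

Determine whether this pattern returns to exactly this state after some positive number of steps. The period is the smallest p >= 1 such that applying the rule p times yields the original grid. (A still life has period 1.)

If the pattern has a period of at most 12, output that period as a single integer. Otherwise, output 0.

Simulating and comparing each generation to the original:
Gen 0 (original, given above): 6 live cells
Gen 1: 6 live cells, differs from original
Gen 2: 6 live cells, MATCHES original -> period = 2

Answer: 2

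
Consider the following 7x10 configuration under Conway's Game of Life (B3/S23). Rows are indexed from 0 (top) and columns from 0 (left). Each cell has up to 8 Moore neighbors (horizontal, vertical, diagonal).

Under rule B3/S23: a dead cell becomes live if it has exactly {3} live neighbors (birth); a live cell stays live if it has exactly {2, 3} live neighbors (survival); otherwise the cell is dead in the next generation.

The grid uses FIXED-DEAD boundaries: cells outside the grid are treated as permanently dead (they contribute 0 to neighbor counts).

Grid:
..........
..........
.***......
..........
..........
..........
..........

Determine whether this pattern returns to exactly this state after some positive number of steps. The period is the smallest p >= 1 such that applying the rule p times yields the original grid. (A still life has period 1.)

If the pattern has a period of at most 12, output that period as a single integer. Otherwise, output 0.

Answer: 2

Derivation:
Simulating and comparing each generation to the original:
Gen 0 (original, given above): 3 live cells
Gen 1: 3 live cells, differs from original
Gen 2: 3 live cells, MATCHES original -> period = 2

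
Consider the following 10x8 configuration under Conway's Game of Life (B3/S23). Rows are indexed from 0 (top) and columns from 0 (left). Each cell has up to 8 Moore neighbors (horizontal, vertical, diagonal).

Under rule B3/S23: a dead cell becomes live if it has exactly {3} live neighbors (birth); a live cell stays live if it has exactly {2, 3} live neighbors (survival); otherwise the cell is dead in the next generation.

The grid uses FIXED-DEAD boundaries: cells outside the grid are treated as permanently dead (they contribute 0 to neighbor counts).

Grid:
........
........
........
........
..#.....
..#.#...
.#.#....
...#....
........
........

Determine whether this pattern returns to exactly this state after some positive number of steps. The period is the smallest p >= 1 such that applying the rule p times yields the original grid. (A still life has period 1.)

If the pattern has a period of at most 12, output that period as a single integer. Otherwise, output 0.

Simulating and comparing each generation to the original:
Gen 0 (original, given above): 6 live cells
Gen 1: 6 live cells, differs from original
Gen 2: 6 live cells, MATCHES original -> period = 2

Answer: 2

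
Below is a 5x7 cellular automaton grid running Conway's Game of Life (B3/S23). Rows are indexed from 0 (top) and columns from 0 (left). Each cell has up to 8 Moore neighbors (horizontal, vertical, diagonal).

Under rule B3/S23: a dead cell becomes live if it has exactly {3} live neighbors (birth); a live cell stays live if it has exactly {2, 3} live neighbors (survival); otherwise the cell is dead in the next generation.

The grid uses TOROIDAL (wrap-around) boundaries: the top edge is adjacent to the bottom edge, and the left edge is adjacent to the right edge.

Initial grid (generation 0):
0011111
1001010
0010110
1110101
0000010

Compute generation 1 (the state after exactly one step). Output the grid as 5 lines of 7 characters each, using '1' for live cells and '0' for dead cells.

Simulating step by step:
Generation 0 (given above): 17 live cells
Generation 1: 9 live cells
(generation 1 grid is the final answer)

Answer: 0011000
0100000
0010000
1110101
0000000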